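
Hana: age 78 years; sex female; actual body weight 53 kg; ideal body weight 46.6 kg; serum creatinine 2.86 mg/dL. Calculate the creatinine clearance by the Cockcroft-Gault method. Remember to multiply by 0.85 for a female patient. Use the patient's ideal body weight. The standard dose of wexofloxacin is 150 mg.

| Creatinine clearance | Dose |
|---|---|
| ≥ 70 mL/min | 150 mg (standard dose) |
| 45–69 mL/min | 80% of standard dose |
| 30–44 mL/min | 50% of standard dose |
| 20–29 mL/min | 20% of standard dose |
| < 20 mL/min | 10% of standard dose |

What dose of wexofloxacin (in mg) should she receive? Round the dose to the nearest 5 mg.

15 mg

CrCl = (140 − 78) × 46.6 / (72 × 2.86) × 0.85 = 2889.2 / 205.92 × 0.85 ≈ 11.9 mL/min
CrCl ≈ 12 mL/min → bracket < 20 mL/min.
10% of 150 mg = 15 mg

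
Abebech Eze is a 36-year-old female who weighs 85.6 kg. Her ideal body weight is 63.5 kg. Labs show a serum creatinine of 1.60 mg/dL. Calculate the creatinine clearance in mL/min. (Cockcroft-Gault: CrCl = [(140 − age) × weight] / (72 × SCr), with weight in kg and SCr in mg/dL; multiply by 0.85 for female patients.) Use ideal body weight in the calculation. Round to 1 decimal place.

48.7 mL/min

CrCl = (140 − 36) × 63.5 / (72 × 1.6) × 0.85 = 6604.0 / 115.20 × 0.85 ≈ 48.7 mL/min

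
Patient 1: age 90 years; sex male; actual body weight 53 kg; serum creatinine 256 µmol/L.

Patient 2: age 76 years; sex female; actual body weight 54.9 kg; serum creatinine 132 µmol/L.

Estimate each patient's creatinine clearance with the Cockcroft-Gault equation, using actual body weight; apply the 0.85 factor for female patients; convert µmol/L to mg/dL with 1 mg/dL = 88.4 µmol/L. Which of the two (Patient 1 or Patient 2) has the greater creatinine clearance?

Patient 2

Patient 1: SCr = 256 / 88.4 = 2.896 mg/dL
Patient 1: CrCl = (140 − 90) × 53 / (72 × 2.896) = 2650.0 / 208.51 ≈ 12.7 mL/min
Patient 2: SCr = 132 / 88.4 = 1.493 mg/dL
Patient 2: CrCl = (140 − 76) × 54.9 / (72 × 1.493) × 0.85 = 3513.6 / 107.50 × 0.85 ≈ 27.8 mL/min
12.7 vs 27.8 mL/min → Patient 2 is higher.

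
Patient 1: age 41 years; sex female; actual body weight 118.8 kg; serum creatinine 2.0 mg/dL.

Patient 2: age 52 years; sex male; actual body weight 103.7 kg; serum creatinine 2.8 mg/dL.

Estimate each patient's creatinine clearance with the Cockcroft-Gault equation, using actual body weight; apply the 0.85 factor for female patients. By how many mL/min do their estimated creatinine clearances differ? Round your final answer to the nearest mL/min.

Patient 1: CrCl = (140 − 41) × 118.8 / (72 × 2) × 0.85 = 11761.2 / 144.00 × 0.85 ≈ 69.4 mL/min
Patient 2: CrCl = (140 − 52) × 103.7 / (72 × 2.8) = 9125.6 / 201.60 ≈ 45.3 mL/min
|69.4 − 45.3| = 24.1 mL/min

24 mL/min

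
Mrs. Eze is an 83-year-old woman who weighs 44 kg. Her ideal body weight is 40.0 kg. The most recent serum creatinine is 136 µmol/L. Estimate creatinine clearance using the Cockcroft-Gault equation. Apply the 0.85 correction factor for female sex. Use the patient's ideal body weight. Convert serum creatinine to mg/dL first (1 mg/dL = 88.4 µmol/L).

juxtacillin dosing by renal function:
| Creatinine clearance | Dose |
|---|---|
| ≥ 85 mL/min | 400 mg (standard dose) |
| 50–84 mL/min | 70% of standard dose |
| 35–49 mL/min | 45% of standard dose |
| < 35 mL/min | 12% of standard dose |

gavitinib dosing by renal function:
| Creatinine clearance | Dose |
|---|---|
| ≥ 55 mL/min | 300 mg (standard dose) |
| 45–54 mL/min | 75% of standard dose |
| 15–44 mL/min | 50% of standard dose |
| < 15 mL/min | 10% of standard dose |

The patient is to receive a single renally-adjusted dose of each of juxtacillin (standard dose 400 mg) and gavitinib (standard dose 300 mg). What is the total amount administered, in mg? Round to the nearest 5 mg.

SCr = 136 / 88.4 = 1.538 mg/dL
CrCl = (140 − 83) × 40 / (72 × 1.538) × 0.85 = 2280.0 / 110.74 × 0.85 ≈ 17.5 mL/min
CrCl ≈ 17 mL/min.
juxtacillin: < 35 mL/min → 12% of 400 mg = 48 mg.
gavitinib: 15–44 mL/min → 50% of 300 mg = 150 mg.
Total = 48 + 150 = 198 mg.

200 mg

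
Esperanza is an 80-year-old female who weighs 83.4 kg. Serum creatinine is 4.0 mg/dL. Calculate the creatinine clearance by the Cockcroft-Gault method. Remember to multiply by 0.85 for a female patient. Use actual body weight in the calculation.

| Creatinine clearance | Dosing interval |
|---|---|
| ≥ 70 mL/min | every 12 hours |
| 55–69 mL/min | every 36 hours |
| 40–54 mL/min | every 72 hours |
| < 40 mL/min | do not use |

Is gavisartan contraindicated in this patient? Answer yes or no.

yes

CrCl = (140 − 80) × 83.4 / (72 × 4) × 0.85 = 5004.0 / 288.00 × 0.85 ≈ 14.8 mL/min
CrCl ≈ 15 mL/min, which is < 40 mL/min.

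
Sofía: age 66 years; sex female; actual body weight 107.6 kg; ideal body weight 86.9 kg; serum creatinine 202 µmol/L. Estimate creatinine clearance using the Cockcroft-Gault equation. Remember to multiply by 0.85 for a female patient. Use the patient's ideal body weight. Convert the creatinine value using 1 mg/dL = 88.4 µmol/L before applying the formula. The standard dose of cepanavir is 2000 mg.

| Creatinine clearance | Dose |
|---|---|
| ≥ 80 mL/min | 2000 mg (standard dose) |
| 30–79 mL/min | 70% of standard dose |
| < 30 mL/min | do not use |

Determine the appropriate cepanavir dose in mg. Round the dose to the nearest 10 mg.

SCr = 202 / 88.4 = 2.285 mg/dL
CrCl = (140 − 66) × 86.9 / (72 × 2.285) × 0.85 = 6430.6 / 164.52 × 0.85 ≈ 33.2 mL/min
CrCl ≈ 33 mL/min → bracket 30–79 mL/min.
70% of 2000 mg = 1400 mg

1400 mg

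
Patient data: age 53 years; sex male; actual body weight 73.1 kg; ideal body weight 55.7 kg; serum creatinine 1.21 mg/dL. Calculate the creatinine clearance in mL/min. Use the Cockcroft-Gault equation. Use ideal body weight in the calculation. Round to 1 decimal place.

55.6 mL/min

CrCl = (140 − 53) × 55.7 / (72 × 1.21) = 4845.9 / 87.12 ≈ 55.6 mL/min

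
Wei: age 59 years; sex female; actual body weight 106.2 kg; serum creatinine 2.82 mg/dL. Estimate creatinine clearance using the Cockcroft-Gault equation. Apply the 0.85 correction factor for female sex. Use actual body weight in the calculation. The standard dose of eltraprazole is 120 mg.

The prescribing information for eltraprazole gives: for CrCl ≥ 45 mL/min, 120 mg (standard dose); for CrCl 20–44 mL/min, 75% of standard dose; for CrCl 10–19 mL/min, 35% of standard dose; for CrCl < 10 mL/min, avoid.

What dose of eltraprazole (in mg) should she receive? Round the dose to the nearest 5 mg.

90 mg

CrCl = (140 − 59) × 106.2 / (72 × 2.82) × 0.85 = 8602.2 / 203.04 × 0.85 ≈ 36.0 mL/min
CrCl ≈ 36 mL/min → bracket 20–44 mL/min.
75% of 120 mg = 90 mg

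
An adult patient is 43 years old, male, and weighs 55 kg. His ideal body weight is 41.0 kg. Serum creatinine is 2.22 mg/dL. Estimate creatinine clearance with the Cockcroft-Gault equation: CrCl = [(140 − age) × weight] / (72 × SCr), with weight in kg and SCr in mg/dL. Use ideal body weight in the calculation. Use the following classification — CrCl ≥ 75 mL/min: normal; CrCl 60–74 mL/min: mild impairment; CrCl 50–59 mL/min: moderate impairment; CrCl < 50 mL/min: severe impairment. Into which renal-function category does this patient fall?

CrCl = (140 − 43) × 41 / (72 × 2.22) = 3977.0 / 159.84 ≈ 24.9 mL/min
25 mL/min falls in the 'severe impairment' range.

severe impairment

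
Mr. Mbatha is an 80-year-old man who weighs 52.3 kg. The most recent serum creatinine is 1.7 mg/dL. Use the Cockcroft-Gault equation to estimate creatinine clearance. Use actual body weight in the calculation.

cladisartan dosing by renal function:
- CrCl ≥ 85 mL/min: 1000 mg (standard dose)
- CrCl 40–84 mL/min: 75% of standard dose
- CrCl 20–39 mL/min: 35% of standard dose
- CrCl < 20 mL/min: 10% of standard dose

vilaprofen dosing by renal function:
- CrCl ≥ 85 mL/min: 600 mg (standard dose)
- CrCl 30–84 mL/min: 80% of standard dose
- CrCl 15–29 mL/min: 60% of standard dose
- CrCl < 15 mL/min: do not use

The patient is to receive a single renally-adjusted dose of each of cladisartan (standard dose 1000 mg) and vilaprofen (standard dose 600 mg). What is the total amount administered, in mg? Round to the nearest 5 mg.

CrCl = (140 − 80) × 52.3 / (72 × 1.7) = 3138.0 / 122.40 ≈ 25.6 mL/min
CrCl ≈ 26 mL/min.
cladisartan: 20–39 mL/min → 35% of 1000 mg = 350 mg.
vilaprofen: 15–29 mL/min → 60% of 600 mg = 360 mg.
Total = 350 + 360 = 710 mg.

710 mg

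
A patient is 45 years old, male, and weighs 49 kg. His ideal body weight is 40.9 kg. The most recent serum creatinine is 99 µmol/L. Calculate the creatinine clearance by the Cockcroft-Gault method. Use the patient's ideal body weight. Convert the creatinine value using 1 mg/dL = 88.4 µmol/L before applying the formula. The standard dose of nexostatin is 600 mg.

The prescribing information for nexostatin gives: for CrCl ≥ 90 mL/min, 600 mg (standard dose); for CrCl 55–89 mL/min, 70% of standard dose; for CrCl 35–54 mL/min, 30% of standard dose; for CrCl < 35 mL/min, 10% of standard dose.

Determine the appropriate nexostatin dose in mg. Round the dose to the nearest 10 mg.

180 mg

SCr = 99 / 88.4 = 1.12 mg/dL
CrCl = (140 − 45) × 40.9 / (72 × 1.12) = 3885.5 / 80.64 ≈ 48.2 mL/min
CrCl ≈ 48 mL/min → bracket 35–54 mL/min.
30% of 600 mg = 180 mg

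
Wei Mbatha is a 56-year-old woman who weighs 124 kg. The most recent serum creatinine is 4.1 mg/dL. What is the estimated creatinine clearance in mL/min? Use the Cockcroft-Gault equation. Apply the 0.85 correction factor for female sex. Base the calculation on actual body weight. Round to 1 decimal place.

30.0 mL/min

CrCl = (140 − 56) × 124 / (72 × 4.1) × 0.85 = 10416.0 / 295.20 × 0.85 ≈ 30.0 mL/min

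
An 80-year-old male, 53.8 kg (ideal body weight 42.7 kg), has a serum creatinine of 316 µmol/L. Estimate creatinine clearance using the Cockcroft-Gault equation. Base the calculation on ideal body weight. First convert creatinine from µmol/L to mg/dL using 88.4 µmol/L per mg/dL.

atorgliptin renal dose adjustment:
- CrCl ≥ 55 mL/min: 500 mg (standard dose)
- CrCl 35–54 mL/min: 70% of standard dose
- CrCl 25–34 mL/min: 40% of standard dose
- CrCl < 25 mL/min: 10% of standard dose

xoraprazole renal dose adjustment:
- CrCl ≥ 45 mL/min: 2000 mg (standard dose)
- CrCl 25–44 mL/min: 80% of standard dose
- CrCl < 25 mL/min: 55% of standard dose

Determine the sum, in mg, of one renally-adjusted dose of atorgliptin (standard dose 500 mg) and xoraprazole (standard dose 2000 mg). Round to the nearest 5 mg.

1150 mg

SCr = 316 / 88.4 = 3.575 mg/dL
CrCl = (140 − 80) × 42.7 / (72 × 3.575) = 2562.0 / 257.40 ≈ 10.0 mL/min
CrCl ≈ 10 mL/min.
atorgliptin: < 25 mL/min → 10% of 500 mg = 50 mg.
xoraprazole: < 25 mL/min → 55% of 2000 mg = 1100 mg.
Total = 50 + 1100 = 1150 mg.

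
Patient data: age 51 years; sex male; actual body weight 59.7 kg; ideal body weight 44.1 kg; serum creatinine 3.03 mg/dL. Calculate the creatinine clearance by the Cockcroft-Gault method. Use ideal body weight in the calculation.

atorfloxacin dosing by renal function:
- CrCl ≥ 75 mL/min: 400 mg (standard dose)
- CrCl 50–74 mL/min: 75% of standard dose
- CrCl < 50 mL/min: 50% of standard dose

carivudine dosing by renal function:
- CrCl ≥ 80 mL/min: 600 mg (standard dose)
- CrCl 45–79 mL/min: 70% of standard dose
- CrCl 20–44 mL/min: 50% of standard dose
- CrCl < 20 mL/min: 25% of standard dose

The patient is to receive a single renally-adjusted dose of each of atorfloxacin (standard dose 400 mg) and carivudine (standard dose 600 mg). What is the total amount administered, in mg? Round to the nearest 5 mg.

CrCl = (140 − 51) × 44.1 / (72 × 3.03) = 3924.9 / 218.16 ≈ 18.0 mL/min
CrCl ≈ 18 mL/min.
atorfloxacin: < 50 mL/min → 50% of 400 mg = 200 mg.
carivudine: < 20 mL/min → 25% of 600 mg = 150 mg.
Total = 200 + 150 = 350 mg.

350 mg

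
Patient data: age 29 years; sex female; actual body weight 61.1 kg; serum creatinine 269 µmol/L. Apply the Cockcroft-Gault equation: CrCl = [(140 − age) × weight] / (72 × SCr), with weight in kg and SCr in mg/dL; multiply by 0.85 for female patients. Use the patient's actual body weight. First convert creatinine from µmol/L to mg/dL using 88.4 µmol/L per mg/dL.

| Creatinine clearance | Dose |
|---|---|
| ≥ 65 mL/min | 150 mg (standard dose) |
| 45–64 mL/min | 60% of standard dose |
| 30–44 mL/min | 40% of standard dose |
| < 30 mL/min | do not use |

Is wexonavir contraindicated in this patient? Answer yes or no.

SCr = 269 / 88.4 = 3.043 mg/dL
CrCl = (140 − 29) × 61.1 / (72 × 3.043) × 0.85 = 6782.1 / 219.10 × 0.85 ≈ 26.3 mL/min
CrCl ≈ 26 mL/min, which is < 30 mL/min.

yes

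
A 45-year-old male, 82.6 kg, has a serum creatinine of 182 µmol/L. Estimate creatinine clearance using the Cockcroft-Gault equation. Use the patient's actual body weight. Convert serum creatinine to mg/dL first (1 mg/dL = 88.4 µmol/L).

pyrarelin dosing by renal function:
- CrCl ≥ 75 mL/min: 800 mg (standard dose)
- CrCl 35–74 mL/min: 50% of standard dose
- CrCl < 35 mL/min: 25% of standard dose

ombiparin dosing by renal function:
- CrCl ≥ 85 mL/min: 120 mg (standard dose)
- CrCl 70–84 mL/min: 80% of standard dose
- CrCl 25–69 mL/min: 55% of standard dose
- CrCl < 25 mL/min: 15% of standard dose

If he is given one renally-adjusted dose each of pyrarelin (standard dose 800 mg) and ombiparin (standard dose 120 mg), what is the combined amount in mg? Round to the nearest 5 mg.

SCr = 182 / 88.4 = 2.059 mg/dL
CrCl = (140 − 45) × 82.6 / (72 × 2.059) = 7847.0 / 148.25 ≈ 52.9 mL/min
CrCl ≈ 53 mL/min.
pyrarelin: 35–74 mL/min → 50% of 800 mg = 400 mg.
ombiparin: 25–69 mL/min → 55% of 120 mg = 66 mg.
Total = 400 + 66 = 466 mg.

465 mg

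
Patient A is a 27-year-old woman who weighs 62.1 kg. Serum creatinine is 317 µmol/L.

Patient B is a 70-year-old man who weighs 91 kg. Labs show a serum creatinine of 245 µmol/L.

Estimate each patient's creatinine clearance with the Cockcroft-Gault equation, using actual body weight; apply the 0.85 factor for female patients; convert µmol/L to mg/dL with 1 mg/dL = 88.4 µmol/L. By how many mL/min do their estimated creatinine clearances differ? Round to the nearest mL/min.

9 mL/min

Patient A: SCr = 317 / 88.4 = 3.586 mg/dL
Patient A: CrCl = (140 − 27) × 62.1 / (72 × 3.586) × 0.85 = 7017.3 / 258.19 × 0.85 ≈ 23.1 mL/min
Patient B: SCr = 245 / 88.4 = 2.771 mg/dL
Patient B: CrCl = (140 − 70) × 91 / (72 × 2.771) = 6370.0 / 199.51 ≈ 31.9 mL/min
|23.1 − 31.9| = 8.8 mL/min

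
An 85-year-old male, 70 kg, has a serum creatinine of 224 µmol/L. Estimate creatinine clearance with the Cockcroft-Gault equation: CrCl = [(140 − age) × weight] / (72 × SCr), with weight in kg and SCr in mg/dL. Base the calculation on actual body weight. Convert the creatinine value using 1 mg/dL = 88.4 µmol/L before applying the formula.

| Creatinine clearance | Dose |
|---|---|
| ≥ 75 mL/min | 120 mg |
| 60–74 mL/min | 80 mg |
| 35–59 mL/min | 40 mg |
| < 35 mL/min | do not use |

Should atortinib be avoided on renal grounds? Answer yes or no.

yes

SCr = 224 / 88.4 = 2.534 mg/dL
CrCl = (140 − 85) × 70 / (72 × 2.534) = 3850.0 / 182.45 ≈ 21.1 mL/min
CrCl ≈ 21 mL/min, which is < 35 mL/min.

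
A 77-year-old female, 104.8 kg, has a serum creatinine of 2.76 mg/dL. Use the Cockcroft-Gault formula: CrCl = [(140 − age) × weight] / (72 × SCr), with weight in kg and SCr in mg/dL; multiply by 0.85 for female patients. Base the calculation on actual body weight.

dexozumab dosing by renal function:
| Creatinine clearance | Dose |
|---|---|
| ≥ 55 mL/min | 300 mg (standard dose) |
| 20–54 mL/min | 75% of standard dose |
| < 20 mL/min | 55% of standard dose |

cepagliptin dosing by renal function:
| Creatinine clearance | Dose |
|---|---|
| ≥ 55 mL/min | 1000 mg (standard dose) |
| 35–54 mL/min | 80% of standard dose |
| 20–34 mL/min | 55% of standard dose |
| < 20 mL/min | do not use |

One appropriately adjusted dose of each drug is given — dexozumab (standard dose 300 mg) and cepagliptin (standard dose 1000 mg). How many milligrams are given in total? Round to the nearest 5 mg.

775 mg

CrCl = (140 − 77) × 104.8 / (72 × 2.76) × 0.85 = 6602.4 / 198.72 × 0.85 ≈ 28.2 mL/min
CrCl ≈ 28 mL/min.
dexozumab: 20–54 mL/min → 75% of 300 mg = 225 mg.
cepagliptin: 20–34 mL/min → 55% of 1000 mg = 550 mg.
Total = 225 + 550 = 775 mg.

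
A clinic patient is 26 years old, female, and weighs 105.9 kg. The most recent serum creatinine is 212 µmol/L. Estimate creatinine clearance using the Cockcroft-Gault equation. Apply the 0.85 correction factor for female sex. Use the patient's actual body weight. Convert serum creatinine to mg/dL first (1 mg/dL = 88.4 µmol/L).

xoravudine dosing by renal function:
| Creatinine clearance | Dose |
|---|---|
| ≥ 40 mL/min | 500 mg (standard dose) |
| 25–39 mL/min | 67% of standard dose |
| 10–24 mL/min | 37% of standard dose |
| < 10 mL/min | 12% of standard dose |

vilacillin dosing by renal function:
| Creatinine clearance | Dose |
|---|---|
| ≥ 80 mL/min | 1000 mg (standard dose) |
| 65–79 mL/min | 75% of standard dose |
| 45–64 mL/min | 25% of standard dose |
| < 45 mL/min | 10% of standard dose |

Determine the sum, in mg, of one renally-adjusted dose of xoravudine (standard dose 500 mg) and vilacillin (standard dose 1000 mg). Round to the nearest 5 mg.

SCr = 212 / 88.4 = 2.398 mg/dL
CrCl = (140 − 26) × 105.9 / (72 × 2.398) × 0.85 = 12072.6 / 172.66 × 0.85 ≈ 59.4 mL/min
CrCl ≈ 59 mL/min.
xoravudine: ≥ 40 mL/min → 100% of 500 mg = 500 mg.
vilacillin: 45–64 mL/min → 25% of 1000 mg = 250 mg.
Total = 500 + 250 = 750 mg.

750 mg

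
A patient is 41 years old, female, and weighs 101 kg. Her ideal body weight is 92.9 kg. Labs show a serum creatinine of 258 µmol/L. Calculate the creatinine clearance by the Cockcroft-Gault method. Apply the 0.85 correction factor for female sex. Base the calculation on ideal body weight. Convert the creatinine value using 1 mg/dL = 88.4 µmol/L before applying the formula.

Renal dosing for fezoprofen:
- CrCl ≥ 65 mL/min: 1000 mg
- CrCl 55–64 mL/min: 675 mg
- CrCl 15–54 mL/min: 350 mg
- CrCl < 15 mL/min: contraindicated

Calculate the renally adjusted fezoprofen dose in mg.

350 mg

SCr = 258 / 88.4 = 2.919 mg/dL
CrCl = (140 − 41) × 92.9 / (72 × 2.919) × 0.85 = 9197.1 / 210.17 × 0.85 ≈ 37.2 mL/min
CrCl ≈ 37 mL/min → bracket 15–54 mL/min.
Dose for this bracket: 350 mg.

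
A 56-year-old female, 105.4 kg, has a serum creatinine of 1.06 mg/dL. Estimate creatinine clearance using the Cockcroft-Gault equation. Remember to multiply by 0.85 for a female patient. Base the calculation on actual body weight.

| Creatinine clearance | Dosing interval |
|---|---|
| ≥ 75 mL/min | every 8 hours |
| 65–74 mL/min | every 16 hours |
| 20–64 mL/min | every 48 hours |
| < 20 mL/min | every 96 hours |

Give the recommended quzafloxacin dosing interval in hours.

every 8 hours

CrCl = (140 − 56) × 105.4 / (72 × 1.06) × 0.85 = 8853.6 / 76.32 × 0.85 ≈ 98.6 mL/min
CrCl ≈ 99 mL/min → bracket ≥ 75 mL/min → every 8 hours.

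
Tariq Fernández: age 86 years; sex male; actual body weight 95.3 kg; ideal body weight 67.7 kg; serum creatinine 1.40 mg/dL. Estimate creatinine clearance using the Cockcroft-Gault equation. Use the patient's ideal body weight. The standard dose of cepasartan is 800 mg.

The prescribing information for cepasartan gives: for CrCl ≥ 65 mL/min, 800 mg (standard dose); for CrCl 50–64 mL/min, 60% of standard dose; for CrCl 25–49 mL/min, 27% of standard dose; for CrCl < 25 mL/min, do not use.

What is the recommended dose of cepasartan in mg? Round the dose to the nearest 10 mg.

CrCl = (140 − 86) × 67.7 / (72 × 1.4) = 3655.8 / 100.80 ≈ 36.3 mL/min
CrCl ≈ 36 mL/min → bracket 25–49 mL/min.
27% of 800 mg = 216 mg → 220 mg

220 mg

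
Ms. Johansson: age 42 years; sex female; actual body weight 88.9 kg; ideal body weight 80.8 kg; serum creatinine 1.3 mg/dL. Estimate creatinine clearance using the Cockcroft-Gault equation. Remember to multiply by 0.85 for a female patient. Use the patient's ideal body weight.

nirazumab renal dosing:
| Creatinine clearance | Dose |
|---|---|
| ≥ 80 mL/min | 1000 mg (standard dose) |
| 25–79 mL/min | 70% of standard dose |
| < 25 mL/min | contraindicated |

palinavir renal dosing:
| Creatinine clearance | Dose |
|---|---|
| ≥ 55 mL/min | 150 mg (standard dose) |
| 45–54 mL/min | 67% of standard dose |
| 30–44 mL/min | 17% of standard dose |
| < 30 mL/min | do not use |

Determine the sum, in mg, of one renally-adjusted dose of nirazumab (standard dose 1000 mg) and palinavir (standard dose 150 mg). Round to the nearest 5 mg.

CrCl = (140 − 42) × 80.8 / (72 × 1.3) × 0.85 = 7918.4 / 93.60 × 0.85 ≈ 71.9 mL/min
CrCl ≈ 72 mL/min.
nirazumab: 25–79 mL/min → 70% of 1000 mg = 700 mg.
palinavir: ≥ 55 mL/min → 100% of 150 mg = 150 mg.
Total = 700 + 150 = 850 mg.

850 mg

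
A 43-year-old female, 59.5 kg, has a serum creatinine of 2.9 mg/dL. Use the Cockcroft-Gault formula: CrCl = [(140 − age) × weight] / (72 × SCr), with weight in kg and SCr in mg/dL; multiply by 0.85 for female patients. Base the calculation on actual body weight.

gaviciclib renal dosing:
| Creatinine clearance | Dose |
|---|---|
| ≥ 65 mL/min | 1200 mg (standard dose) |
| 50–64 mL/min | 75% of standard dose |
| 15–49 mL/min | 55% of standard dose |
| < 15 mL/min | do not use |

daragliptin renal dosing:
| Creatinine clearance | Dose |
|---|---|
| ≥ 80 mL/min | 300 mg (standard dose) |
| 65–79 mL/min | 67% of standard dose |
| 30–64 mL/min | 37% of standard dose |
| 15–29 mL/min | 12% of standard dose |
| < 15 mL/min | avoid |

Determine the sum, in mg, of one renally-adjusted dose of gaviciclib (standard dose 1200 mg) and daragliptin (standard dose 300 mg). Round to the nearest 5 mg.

CrCl = (140 − 43) × 59.5 / (72 × 2.9) × 0.85 = 5771.5 / 208.80 × 0.85 ≈ 23.5 mL/min
CrCl ≈ 23 mL/min.
gaviciclib: 15–49 mL/min → 55% of 1200 mg = 660 mg.
daragliptin: 15–29 mL/min → 12% of 300 mg = 36 mg.
Total = 660 + 36 = 696 mg.

695 mg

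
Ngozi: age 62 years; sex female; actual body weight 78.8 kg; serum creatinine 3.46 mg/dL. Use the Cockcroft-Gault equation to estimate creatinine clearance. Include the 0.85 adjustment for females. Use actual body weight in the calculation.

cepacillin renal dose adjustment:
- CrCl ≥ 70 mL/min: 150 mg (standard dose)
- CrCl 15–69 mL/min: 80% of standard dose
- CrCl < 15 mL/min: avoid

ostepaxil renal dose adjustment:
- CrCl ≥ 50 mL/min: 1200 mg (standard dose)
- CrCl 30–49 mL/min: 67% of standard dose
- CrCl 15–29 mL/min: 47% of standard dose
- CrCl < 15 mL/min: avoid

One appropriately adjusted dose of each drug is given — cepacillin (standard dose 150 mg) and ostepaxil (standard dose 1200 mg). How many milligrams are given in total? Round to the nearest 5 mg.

685 mg

CrCl = (140 − 62) × 78.8 / (72 × 3.46) × 0.85 = 6146.4 / 249.12 × 0.85 ≈ 21.0 mL/min
CrCl ≈ 21 mL/min.
cepacillin: 15–69 mL/min → 80% of 150 mg = 120 mg.
ostepaxil: 15–29 mL/min → 47% of 1200 mg = 564 mg.
Total = 120 + 564 = 684 mg.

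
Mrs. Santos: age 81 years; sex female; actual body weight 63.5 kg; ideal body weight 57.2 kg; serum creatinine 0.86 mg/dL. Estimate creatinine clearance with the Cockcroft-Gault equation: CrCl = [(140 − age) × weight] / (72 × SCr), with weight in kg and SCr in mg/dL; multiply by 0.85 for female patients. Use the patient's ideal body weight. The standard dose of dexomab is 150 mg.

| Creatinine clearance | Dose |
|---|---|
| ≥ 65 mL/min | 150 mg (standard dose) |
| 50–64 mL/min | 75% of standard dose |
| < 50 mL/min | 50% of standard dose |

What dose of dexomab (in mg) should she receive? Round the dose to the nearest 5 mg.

CrCl = (140 − 81) × 57.2 / (72 × 0.86) × 0.85 = 3374.8 / 61.92 × 0.85 ≈ 46.3 mL/min
CrCl ≈ 46 mL/min → bracket < 50 mL/min.
50% of 150 mg = 75 mg

75 mg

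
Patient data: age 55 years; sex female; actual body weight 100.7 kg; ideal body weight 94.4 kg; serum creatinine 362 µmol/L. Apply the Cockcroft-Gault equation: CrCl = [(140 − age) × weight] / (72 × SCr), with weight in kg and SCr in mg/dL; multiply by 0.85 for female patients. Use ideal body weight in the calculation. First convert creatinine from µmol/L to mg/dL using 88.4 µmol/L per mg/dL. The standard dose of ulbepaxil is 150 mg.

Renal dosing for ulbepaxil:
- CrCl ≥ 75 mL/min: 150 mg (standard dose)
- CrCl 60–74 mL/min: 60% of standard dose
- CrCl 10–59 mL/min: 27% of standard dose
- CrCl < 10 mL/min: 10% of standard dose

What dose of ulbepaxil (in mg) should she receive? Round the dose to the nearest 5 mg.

SCr = 362 / 88.4 = 4.095 mg/dL
CrCl = (140 − 55) × 94.4 / (72 × 4.095) × 0.85 = 8024.0 / 294.84 × 0.85 ≈ 23.1 mL/min
CrCl ≈ 23 mL/min → bracket 10–59 mL/min.
27% of 150 mg = 40.5 mg → 40 mg

40 mg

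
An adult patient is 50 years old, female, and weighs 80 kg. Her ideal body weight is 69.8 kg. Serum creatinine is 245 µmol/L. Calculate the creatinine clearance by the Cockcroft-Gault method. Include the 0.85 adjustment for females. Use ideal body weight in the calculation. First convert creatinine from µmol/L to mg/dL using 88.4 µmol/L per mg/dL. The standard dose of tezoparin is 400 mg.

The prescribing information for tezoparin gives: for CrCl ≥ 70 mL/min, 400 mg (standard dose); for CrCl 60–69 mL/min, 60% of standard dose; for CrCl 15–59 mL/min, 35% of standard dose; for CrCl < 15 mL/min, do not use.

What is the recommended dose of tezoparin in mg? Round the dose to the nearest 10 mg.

SCr = 245 / 88.4 = 2.771 mg/dL
CrCl = (140 − 50) × 69.8 / (72 × 2.771) × 0.85 = 6282.0 / 199.51 × 0.85 ≈ 26.8 mL/min
CrCl ≈ 27 mL/min → bracket 15–59 mL/min.
35% of 400 mg = 140 mg

140 mg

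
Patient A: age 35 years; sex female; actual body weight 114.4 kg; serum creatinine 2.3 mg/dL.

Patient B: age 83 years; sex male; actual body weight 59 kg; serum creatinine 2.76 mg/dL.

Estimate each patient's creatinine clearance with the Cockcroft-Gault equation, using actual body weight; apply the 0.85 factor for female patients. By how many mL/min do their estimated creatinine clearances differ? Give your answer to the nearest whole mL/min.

Patient A: CrCl = (140 − 35) × 114.4 / (72 × 2.3) × 0.85 = 12012.0 / 165.60 × 0.85 ≈ 61.7 mL/min
Patient B: CrCl = (140 − 83) × 59 / (72 × 2.76) = 3363.0 / 198.72 ≈ 16.9 mL/min
|61.7 − 16.9| = 44.8 mL/min

45 mL/min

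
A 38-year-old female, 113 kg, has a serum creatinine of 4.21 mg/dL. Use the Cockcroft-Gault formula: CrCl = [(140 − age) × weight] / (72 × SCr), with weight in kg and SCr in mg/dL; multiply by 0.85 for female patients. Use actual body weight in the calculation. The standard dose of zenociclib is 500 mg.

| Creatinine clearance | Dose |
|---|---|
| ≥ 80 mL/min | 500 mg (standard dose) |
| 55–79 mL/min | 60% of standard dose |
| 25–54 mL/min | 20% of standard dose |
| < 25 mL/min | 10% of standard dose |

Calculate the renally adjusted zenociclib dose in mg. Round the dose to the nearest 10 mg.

CrCl = (140 − 38) × 113 / (72 × 4.21) × 0.85 = 11526.0 / 303.12 × 0.85 ≈ 32.3 mL/min
CrCl ≈ 32 mL/min → bracket 25–54 mL/min.
20% of 500 mg = 100 mg

100 mg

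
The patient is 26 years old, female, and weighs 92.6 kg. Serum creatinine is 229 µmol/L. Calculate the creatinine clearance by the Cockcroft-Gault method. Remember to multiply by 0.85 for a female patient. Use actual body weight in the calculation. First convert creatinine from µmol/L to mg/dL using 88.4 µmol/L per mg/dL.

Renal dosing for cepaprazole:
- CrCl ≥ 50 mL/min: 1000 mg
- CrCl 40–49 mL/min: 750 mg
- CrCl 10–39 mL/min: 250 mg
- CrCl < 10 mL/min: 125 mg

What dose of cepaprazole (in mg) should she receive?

SCr = 229 / 88.4 = 2.59 mg/dL
CrCl = (140 − 26) × 92.6 / (72 × 2.59) × 0.85 = 10556.4 / 186.48 × 0.85 ≈ 48.1 mL/min
CrCl ≈ 48 mL/min → bracket 40–49 mL/min.
Dose for this bracket: 750 mg.

750 mg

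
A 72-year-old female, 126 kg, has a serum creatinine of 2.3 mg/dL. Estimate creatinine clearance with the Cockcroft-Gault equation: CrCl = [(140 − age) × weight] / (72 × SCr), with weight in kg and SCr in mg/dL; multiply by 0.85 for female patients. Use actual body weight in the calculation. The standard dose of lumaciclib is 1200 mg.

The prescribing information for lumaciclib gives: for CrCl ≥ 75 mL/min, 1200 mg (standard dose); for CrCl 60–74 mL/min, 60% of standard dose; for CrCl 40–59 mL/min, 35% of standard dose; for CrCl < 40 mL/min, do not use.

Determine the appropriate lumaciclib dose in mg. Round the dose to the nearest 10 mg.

CrCl = (140 − 72) × 126 / (72 × 2.3) × 0.85 = 8568.0 / 165.60 × 0.85 ≈ 44.0 mL/min
CrCl ≈ 44 mL/min → bracket 40–59 mL/min.
35% of 1200 mg = 420 mg

420 mg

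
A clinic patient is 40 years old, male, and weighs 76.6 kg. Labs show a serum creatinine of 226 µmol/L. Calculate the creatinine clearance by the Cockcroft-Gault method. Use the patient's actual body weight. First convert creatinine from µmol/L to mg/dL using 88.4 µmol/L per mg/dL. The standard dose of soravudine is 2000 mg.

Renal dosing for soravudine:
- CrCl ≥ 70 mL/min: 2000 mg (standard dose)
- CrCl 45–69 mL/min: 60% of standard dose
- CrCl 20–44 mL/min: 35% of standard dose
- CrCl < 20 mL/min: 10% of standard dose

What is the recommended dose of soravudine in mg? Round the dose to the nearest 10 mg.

SCr = 226 / 88.4 = 2.557 mg/dL
CrCl = (140 − 40) × 76.6 / (72 × 2.557) = 7660.0 / 184.10 ≈ 41.6 mL/min
CrCl ≈ 42 mL/min → bracket 20–44 mL/min.
35% of 2000 mg = 700 mg

700 mg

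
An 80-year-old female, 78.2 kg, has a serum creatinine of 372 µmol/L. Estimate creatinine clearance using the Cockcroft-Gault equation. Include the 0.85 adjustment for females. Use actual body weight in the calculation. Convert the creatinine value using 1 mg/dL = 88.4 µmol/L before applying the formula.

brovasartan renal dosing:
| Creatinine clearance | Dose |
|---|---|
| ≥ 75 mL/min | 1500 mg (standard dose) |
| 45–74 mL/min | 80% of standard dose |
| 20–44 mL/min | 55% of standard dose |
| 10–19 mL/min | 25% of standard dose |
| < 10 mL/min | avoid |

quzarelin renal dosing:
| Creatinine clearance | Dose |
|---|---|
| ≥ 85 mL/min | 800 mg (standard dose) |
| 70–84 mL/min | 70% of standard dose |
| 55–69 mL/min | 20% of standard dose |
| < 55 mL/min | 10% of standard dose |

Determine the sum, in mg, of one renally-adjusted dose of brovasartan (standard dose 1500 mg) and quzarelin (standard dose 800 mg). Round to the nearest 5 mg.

455 mg

SCr = 372 / 88.4 = 4.208 mg/dL
CrCl = (140 − 80) × 78.2 / (72 × 4.208) × 0.85 = 4692.0 / 302.98 × 0.85 ≈ 13.2 mL/min
CrCl ≈ 13 mL/min.
brovasartan: 10–19 mL/min → 25% of 1500 mg = 375 mg.
quzarelin: < 55 mL/min → 10% of 800 mg = 80 mg.
Total = 375 + 80 = 455 mg.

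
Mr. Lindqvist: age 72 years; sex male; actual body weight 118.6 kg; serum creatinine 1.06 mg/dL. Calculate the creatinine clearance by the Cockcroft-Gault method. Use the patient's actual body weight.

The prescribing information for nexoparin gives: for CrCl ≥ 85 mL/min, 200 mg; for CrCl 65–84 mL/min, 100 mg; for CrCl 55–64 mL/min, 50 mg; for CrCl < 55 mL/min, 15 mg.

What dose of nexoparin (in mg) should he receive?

200 mg

CrCl = (140 − 72) × 118.6 / (72 × 1.06) = 8064.8 / 76.32 ≈ 105.7 mL/min
CrCl ≈ 106 mL/min → bracket ≥ 85 mL/min.
Dose for this bracket: 200 mg.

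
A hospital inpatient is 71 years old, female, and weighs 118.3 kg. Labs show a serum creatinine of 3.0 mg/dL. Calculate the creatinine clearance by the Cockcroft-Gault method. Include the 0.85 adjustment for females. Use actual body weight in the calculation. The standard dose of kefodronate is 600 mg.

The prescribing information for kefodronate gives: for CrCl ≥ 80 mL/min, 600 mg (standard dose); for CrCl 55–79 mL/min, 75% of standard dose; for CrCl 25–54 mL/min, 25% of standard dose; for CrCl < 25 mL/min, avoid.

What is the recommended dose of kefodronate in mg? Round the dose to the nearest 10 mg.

CrCl = (140 − 71) × 118.3 / (72 × 3) × 0.85 = 8162.7 / 216.00 × 0.85 ≈ 32.1 mL/min
CrCl ≈ 32 mL/min → bracket 25–54 mL/min.
25% of 600 mg = 150 mg

150 mg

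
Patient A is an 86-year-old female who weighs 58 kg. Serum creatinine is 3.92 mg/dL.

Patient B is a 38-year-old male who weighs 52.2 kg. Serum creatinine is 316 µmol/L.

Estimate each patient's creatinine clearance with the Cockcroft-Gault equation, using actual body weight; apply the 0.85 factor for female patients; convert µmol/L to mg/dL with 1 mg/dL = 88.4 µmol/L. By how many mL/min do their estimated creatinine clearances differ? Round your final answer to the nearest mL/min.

11 mL/min

Patient A: CrCl = (140 − 86) × 58 / (72 × 3.92) × 0.85 = 3132.0 / 282.24 × 0.85 ≈ 9.4 mL/min
Patient B: SCr = 316 / 88.4 = 3.575 mg/dL
Patient B: CrCl = (140 − 38) × 52.2 / (72 × 3.575) = 5324.4 / 257.40 ≈ 20.7 mL/min
|9.4 − 20.7| = 11.3 mL/min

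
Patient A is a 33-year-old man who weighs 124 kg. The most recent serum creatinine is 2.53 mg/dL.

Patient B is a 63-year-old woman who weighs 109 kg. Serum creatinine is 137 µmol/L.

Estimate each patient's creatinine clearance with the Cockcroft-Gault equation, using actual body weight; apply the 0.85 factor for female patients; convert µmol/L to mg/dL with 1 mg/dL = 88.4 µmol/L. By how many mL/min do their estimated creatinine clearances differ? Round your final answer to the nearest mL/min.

9 mL/min

Patient A: CrCl = (140 − 33) × 124 / (72 × 2.53) = 13268.0 / 182.16 ≈ 72.8 mL/min
Patient B: SCr = 137 / 88.4 = 1.55 mg/dL
Patient B: CrCl = (140 − 63) × 109 / (72 × 1.55) × 0.85 = 8393.0 / 111.60 × 0.85 ≈ 63.9 mL/min
|72.8 − 63.9| = 8.9 mL/min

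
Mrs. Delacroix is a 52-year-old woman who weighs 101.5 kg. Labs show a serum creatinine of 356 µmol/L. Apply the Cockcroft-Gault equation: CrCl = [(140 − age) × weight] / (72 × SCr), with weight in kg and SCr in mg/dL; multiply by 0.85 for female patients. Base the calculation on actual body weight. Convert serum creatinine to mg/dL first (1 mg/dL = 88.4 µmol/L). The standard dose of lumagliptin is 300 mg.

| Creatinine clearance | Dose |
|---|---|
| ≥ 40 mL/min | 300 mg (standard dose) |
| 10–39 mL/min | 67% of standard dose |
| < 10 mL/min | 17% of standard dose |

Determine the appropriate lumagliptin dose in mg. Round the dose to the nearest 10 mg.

SCr = 356 / 88.4 = 4.027 mg/dL
CrCl = (140 − 52) × 101.5 / (72 × 4.027) × 0.85 = 8932.0 / 289.94 × 0.85 ≈ 26.2 mL/min
CrCl ≈ 26 mL/min → bracket 10–39 mL/min.
67% of 300 mg = 201 mg → 200 mg

200 mg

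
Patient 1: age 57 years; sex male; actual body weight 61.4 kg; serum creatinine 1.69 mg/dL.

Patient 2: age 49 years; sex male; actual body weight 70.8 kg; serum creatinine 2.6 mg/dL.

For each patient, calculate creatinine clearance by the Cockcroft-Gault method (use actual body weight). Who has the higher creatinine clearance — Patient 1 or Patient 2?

Patient 1

Patient 1: CrCl = (140 − 57) × 61.4 / (72 × 1.69) = 5096.2 / 121.68 ≈ 41.9 mL/min
Patient 2: CrCl = (140 − 49) × 70.8 / (72 × 2.6) = 6442.8 / 187.20 ≈ 34.4 mL/min
41.9 vs 34.4 mL/min → Patient 1 is higher.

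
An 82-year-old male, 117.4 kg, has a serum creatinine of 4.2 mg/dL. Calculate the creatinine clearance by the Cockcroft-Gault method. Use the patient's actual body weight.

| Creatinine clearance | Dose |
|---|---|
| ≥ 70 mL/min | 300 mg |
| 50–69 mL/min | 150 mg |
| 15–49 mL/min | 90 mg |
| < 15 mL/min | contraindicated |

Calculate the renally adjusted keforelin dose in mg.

CrCl = (140 − 82) × 117.4 / (72 × 4.2) = 6809.2 / 302.40 ≈ 22.5 mL/min
CrCl ≈ 23 mL/min → bracket 15–49 mL/min.
Dose for this bracket: 90 mg.

90 mg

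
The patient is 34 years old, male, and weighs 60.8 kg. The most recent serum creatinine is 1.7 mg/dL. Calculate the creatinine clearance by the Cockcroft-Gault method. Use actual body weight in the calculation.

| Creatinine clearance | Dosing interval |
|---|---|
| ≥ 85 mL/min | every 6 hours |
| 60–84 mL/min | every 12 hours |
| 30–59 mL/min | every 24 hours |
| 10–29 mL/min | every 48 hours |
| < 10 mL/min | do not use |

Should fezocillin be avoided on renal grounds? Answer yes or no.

no

CrCl = (140 − 34) × 60.8 / (72 × 1.7) = 6444.8 / 122.40 ≈ 52.7 mL/min
CrCl ≈ 53 mL/min, which is ≥ 10 mL/min.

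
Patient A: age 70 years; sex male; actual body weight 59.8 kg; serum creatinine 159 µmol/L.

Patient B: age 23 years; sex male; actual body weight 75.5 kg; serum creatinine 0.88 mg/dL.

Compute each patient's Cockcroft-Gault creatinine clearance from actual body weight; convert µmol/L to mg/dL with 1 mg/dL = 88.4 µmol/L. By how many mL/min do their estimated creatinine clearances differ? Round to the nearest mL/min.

Patient A: SCr = 159 / 88.4 = 1.799 mg/dL
Patient A: CrCl = (140 − 70) × 59.8 / (72 × 1.799) = 4186.0 / 129.53 ≈ 32.3 mL/min
Patient B: CrCl = (140 − 23) × 75.5 / (72 × 0.88) = 8833.5 / 63.36 ≈ 139.4 mL/min
|32.3 − 139.4| = 107.1 mL/min

107 mL/min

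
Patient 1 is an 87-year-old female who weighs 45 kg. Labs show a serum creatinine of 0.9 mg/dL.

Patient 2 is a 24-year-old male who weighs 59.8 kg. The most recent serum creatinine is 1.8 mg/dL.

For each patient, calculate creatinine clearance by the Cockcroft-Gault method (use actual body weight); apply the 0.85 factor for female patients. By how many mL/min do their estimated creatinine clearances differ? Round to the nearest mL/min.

22 mL/min

Patient 1: CrCl = (140 − 87) × 45 / (72 × 0.9) × 0.85 = 2385.0 / 64.80 × 0.85 ≈ 31.3 mL/min
Patient 2: CrCl = (140 − 24) × 59.8 / (72 × 1.8) = 6936.8 / 129.60 ≈ 53.5 mL/min
|31.3 − 53.5| = 22.2 mL/min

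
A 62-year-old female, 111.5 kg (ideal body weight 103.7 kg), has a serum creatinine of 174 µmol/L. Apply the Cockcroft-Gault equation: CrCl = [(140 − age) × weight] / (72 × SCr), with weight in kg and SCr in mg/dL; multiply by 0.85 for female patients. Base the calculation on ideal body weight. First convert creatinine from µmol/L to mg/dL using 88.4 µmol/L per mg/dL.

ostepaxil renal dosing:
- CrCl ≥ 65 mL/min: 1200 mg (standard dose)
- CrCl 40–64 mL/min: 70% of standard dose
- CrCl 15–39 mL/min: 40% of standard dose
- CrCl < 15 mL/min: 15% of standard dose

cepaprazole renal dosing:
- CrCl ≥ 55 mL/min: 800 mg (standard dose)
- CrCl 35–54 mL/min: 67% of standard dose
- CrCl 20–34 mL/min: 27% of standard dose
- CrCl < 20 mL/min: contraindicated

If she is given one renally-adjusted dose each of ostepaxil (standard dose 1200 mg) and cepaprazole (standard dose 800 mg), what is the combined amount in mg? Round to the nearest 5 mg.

SCr = 174 / 88.4 = 1.968 mg/dL
CrCl = (140 − 62) × 103.7 / (72 × 1.968) × 0.85 = 8088.6 / 141.70 × 0.85 ≈ 48.5 mL/min
CrCl ≈ 49 mL/min.
ostepaxil: 40–64 mL/min → 70% of 1200 mg = 840 mg.
cepaprazole: 35–54 mL/min → 67% of 800 mg = 536 mg.
Total = 840 + 536 = 1376 mg.

1375 mg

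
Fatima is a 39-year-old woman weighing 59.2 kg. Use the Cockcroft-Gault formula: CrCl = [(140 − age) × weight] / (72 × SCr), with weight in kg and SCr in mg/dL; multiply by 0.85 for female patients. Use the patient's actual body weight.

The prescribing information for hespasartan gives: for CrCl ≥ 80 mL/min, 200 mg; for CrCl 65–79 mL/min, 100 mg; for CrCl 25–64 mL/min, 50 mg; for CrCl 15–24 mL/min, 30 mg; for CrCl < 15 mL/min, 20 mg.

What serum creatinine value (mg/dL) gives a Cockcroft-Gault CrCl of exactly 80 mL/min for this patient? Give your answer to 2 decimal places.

Standard dose requires CrCl ≥ 80 mL/min.
Set (140 − 39) × 59.2 × 0.85 / (72 × SCr) = 80
SCr = (140 − 39) × 59.2 × 0.85 / (72 × 80) = 0.882 mg/dL

0.88 mg/dL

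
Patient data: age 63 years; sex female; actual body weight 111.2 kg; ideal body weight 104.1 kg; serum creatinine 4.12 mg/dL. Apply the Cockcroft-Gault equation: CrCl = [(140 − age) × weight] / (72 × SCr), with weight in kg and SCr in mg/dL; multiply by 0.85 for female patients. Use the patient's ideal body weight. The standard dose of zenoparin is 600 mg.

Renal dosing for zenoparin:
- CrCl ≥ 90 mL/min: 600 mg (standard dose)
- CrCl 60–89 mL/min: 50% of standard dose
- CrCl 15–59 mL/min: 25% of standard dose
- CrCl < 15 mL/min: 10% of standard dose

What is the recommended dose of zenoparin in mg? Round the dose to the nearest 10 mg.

150 mg

CrCl = (140 − 63) × 104.1 / (72 × 4.12) × 0.85 = 8015.7 / 296.64 × 0.85 ≈ 23.0 mL/min
CrCl ≈ 23 mL/min → bracket 15–59 mL/min.
25% of 600 mg = 150 mg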